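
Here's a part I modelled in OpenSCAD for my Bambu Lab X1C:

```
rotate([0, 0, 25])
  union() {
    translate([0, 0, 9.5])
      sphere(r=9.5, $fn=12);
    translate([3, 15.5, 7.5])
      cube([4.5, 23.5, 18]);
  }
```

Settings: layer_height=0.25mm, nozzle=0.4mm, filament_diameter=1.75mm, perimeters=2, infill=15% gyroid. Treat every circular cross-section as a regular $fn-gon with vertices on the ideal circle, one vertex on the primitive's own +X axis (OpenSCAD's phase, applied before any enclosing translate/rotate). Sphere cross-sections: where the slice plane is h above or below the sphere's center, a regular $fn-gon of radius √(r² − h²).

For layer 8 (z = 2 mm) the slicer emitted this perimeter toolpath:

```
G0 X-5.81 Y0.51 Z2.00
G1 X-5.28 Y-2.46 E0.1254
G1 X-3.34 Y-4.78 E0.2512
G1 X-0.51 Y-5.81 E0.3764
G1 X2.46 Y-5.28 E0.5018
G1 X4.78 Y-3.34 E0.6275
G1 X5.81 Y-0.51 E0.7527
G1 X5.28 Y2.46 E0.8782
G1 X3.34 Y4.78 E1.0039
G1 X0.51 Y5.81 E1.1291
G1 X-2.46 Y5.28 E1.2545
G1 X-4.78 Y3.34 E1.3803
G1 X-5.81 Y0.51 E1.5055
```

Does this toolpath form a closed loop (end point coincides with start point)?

yes

Start point (G0): (-5.81, 0.51). End point (last G1): the path returns to the start — closed.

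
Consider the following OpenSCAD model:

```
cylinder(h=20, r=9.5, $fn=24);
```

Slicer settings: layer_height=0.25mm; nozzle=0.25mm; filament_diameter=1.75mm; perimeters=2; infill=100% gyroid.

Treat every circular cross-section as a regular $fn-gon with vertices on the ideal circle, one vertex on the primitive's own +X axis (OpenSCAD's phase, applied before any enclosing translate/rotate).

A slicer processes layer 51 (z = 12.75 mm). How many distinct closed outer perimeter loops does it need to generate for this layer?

At z = 12.75 mm: the cylinder: section is a regular 24-gon, circumradius r=9.5. The result has 1 disconnected region.

1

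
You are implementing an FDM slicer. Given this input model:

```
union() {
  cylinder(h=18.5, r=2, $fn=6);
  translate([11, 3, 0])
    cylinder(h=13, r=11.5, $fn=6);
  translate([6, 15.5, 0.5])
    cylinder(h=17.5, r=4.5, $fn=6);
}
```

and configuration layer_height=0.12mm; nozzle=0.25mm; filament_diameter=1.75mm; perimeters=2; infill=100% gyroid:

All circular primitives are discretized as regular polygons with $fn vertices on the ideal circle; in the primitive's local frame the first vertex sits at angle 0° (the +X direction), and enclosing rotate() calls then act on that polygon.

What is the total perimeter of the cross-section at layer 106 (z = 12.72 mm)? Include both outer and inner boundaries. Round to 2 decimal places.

91.00 mm

At z = 12.72 mm: the cylinder: section is a regular 6-gon, circumradius r=2 (perimeter = 2·6·2.000·sin(180°/6) = 12.00 mm); the r=11.5 cylinder at (11, 3) contributes a regular 6-gon of circumradius 11.5 (perimeter = 2·6·11.500·sin(180°/6) = 69.00 mm); the r=4.5 cylinder at (6, 15.5) gives a regular 6-gon of circumradius 4.5 (constant along its height) (perimeter = 2·6·4.500·sin(180°/6) = 27.00 mm); Merging all regions: the regions partially overlap (shared area 6.72 mm²), so the edge portions inside another operand are dropped and the merged outline is re-measured after clipping — boundary = 91.00 mm. Overall, the cross-section is a single solid region. Total boundary length (outer) = 91.00 mm.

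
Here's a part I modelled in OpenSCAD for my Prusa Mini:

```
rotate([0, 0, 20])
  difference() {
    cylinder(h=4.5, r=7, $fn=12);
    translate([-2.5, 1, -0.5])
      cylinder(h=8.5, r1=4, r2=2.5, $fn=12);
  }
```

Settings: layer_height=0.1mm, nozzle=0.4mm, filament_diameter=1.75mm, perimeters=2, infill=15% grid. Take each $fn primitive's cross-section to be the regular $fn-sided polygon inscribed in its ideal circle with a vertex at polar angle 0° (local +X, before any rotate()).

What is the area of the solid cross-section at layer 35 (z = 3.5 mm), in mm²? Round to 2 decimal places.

At z = 3.5 mm: the r=7 cylinder contributes a regular 12-gon of circumradius 7 (area = (12/2)·7.000²·sin(360°/12) = 147.00 mm²); the cone at (-2.5, 1) (r1=4→r2=2.5) has section circumradius 3.294 here — a regular 12-gon (area = (12/2)·3.294²·sin(360°/12) = 32.55 mm²); After the difference (first − rest): starting from the r=7 cylinder (147.00 mm²), the cone at (-2.5, 1) lies wholly inside it (removes its full 32.55 mm² and its 20.46 mm outline becomes a hole wall) — area = 114.45 mm²; (rotated 20° about Z; rotation is an isometry so areas/perimeters/island counts are preserved). Overall, the cross-section is one region with 1 hole. Net area = 114.45 mm².

114.45 mm²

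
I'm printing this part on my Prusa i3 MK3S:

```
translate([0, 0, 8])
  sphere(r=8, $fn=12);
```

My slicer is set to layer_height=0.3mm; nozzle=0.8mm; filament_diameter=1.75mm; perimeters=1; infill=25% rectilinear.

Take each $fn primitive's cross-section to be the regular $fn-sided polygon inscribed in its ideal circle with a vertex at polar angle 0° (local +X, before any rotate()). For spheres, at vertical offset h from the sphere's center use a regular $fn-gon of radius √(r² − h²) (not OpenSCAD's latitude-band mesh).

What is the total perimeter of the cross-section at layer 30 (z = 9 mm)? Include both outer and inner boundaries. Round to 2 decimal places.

At z = 9 mm: the sphere: section is a regular 12-gon, circumradius = √(r²−h²) = √(8²−1²) = 7.937 (perimeter = 2·12·7.937·sin(180°/12) = 49.30 mm). Overall, the cross-section is a single solid region. Total boundary length (outer) = 49.30 mm.

49.30 mm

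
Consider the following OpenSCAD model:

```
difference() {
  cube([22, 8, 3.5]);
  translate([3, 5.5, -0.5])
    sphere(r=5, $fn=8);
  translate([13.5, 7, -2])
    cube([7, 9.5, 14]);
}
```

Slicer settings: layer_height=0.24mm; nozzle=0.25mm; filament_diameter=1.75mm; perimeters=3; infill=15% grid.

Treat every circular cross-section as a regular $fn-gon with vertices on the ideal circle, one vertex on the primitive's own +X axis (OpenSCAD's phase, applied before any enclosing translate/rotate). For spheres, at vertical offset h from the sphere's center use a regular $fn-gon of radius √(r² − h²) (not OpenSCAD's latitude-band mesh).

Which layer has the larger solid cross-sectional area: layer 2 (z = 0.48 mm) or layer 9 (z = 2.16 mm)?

Layer 2 (z = 0.48): the cube (footprint 22×8) is included at this height (area 176.00 mm²); the sphere at (3, 5.5): section is a regular 8-gon, circumradius = √(r²−h²) = √(5²−0.98²) = 4.903 (area = (8/2)·4.903²·sin(360°/8) = 67.99 mm²); the cube at (13.5, 7) (footprint 7×9.5) is included at this height (area 66.50 mm²); After the difference (first − rest): starting from the 22×8 cube (176.00 mm²), the r=5 sphere at (3, 5.5) partially overlaps it — only the 48.31 mm² overlap (of its 67.99 mm²) is removed, clipping the outline; the 7×9.5 cube at (13.5, 7) partially overlaps it — only the 7.00 mm² overlap (of its 66.50 mm²) is removed, clipping the outline — area = 120.69 mm². So its area = 120.69 mm². Layer 9 (z = 2.16): the 22×8 cube contributes its full rectangle (area 176.00 mm²); the r=5 sphere at (3, 5.5) slices to a regular 8-gon of circumradius 4.234 (√(r²−h²) with h=2.66 from center) (area = (8/2)·4.234²·sin(360°/8) = 50.70 mm²); the cube at (13.5, 7) (footprint 7×9.5) is included at this height (area 66.50 mm²); Taking the first minus the rest: starting from the 22×8 cube (176.00 mm²), the r=5 sphere at (3, 5.5) partially overlaps it — only the 40.30 mm² overlap (of its 50.70 mm²) is removed, clipping the outline; the 7×9.5 cube at (13.5, 7) partially overlaps it — only the 7.00 mm² overlap (of its 66.50 mm²) is removed, clipping the outline — area = 128.70 mm². So its area = 128.70 mm². Layer 9 is larger (128.70 vs 120.69 mm²).

layer 9 (z = 2.16 mm)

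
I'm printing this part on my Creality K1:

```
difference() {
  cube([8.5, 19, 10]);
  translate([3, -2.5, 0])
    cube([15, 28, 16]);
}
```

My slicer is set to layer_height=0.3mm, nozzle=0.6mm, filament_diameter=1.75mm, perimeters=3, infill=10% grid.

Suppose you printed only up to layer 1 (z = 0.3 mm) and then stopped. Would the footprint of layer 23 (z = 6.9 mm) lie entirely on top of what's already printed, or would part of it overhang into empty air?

entirely on top

Compare the two slices. At z = 0.3: the cube (footprint 8.5×19) is included at this height (area 161.50 mm²); the cube at (3, -2.5) (footprint 15×28) is included at this height (area 420.00 mm²); After the difference (first − rest): starting from the 8.5×19 cube (161.50 mm²), the 15×28 cube at (3, -2.5) partially overlaps it — only the 104.50 mm² overlap (of its 420.00 mm²) is removed, clipping the outline — area = 57.00 mm². At z = 6.9: the cube is present — its section is the full 8.5×19 rectangle (area 161.50 mm²); the cube at (3, -2.5) (footprint 15×28) is included at this height (area 420.00 mm²); Taking the first minus the rest: starting from the 8.5×19 cube (161.50 mm²), the 15×28 cube at (3, -2.5) partially overlaps it — only the 104.50 mm² overlap (of its 420.00 mm²) is removed, clipping the outline — area = 57.00 mm². Checking containment: the cross-section at z = 6.9 is a subset of the cross-section at z = 0.3.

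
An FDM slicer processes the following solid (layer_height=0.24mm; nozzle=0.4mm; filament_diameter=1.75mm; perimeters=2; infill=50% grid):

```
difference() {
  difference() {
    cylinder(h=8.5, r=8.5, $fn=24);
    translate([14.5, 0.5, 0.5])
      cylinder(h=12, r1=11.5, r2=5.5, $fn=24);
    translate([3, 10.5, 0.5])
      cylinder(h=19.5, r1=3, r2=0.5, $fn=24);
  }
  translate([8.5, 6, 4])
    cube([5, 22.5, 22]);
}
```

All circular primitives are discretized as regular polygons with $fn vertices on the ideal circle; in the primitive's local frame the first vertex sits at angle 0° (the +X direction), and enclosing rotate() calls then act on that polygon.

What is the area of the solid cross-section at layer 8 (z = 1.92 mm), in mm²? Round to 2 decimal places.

184.12 mm²

At z = 1.92 mm: the cylinder: section is a regular 24-gon, circumradius r=8.5 (area = (24/2)·8.500²·sin(360°/24) = 224.40 mm²); the cone at (14.5, 0.5) (r1=11.5→r2=5.5) has section circumradius 10.790 here — a regular 24-gon (area = (24/2)·10.790²·sin(360°/24) = 361.59 mm²); the cone at (3, 10.5) contributes a regular 24-gon of circumradius 2.818 (interpolated between r1=3 and r2=0.5 at t=0.073) (area = (24/2)·2.818²·sin(360°/24) = 24.66 mm²); Subtracting the remaining from the first: starting from the r=8.5 cylinder (224.40 mm²), the cone at (14.5, 0.5) partially overlaps it — only the 39.76 mm² overlap (of its 361.59 mm²) is removed, clipping the outline; the cone at (3, 10.5) partially overlaps it — only the 0.52 mm² overlap (of its 24.66 mm²) is removed, clipping the outline — area = 184.12 mm²; the cube at (8.5, 6) does not reach this height (z outside [4, 26]); Subtracting the remaining from the first: none of the subtracted shapes is present at this height, so the result so far is unchanged — area = 184.12 mm². Overall, the cross-section is a single solid region. Net area = 184.12 mm².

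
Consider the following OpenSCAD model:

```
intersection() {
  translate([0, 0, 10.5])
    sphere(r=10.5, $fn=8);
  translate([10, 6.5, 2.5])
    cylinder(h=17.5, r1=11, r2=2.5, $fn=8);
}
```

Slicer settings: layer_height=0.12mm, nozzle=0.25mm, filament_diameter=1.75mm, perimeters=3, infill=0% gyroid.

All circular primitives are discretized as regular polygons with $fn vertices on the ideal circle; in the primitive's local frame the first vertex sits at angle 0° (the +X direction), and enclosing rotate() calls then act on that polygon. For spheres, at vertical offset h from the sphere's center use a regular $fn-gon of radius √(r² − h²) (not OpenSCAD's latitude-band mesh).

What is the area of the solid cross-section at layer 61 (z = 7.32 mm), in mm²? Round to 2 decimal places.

At z = 7.32 mm: the r=10.5 sphere contributes a regular 8-gon of circumradius √(10.5²−3.18²) = 10.007 (area = (8/2)·10.007²·sin(360°/8) = 283.23 mm²); the cone at (10, 6.5) (r1=11→r2=2.5) has section circumradius 8.659 here — a regular 8-gon (area = (8/2)·8.659²·sin(360°/8) = 212.06 mm²); Taking the intersection: the cone at (10, 6.5) partially overlaps the r=10.5 sphere; clipping to the common part keeps 52.14 mm² — area = 52.14 mm². Overall, the cross-section is a single solid region. Net area = 52.14 mm².

52.14 mm²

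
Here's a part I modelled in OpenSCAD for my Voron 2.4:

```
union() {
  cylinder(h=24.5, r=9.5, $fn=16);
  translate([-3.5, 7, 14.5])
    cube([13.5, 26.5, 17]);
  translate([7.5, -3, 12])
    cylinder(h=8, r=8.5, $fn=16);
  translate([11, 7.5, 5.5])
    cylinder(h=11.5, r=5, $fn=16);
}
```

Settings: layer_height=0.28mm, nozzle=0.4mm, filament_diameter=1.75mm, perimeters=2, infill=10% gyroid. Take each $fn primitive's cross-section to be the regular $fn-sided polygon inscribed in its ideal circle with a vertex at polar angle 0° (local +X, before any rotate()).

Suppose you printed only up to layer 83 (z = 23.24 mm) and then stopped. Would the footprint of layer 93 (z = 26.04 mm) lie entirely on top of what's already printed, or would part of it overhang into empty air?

Compare the two slices. At z = 23.24: the cylinder: section is a regular 16-gon, circumradius r=9.5 (area = (16/2)·9.500²·sin(360°/16) = 276.30 mm²); the 13.5×26.5 cube at (-3.5, 7) contributes its full rectangle (area 357.75 mm²); the cylinder at (7.5, -3) is not intersected at this z (z outside [12, 20]); the cylinder at (11, 7.5) is not intersected at this z (z outside [5.5, 17]); Taking the union: the regions partially overlap — summed areas 634.05 mm² minus the doubly-counted overlap 17.67 mm² gives 616.38 mm² — area = 616.38 mm². At z = 26.04: the cylinder does not reach this height (z outside [0, 24.5]); the cube at (-3.5, 7) (footprint 13.5×26.5) is included at this height (area 357.75 mm²); the cylinder at (7.5, -3) is absent (z outside [12, 20]); the cylinder at (11, 7.5) is not intersected at this z (z outside [5.5, 17]); Combining (union): only the 13.5×26.5 cube at (-3.5, 7) is present, so the union is just that shape — area = 357.75 mm². Checking containment: the cross-section at z = 26.04 is a subset of the cross-section at z = 23.24.

entirely on top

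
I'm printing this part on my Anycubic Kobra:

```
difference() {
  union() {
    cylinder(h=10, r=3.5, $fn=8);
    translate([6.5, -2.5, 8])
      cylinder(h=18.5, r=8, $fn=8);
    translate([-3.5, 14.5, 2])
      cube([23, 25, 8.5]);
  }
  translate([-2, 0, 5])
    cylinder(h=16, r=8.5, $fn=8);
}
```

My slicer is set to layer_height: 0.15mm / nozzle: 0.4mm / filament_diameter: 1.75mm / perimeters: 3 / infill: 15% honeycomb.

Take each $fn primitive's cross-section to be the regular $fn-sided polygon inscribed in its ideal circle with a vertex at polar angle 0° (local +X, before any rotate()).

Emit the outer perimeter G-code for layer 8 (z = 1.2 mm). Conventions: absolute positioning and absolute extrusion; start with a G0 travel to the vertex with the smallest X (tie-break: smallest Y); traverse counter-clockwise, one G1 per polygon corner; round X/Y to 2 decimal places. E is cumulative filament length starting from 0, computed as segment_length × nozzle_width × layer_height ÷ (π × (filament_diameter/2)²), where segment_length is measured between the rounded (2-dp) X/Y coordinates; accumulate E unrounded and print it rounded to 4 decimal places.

At z = 1.2 mm: the cylinder: section is a regular 8-gon, circumradius r=3.5; the cylinder at (6.5, -2.5) is absent (z outside [8, 26.5]); the cube at (-3.5, 14.5) is absent (z outside [2, 10.5]); Combining (union): only the r=3.5 cylinder is present, so the union is just that shape — 1 connected region; the cylinder at (-2, 0) does not reach this height (z outside [5, 21]); After the difference (first − rest): none of the subtracted shapes is present at this height, so that combined region is unchanged — 1 connected region. The outline is a single polygon with 8 vertices. Extrusion per mm of travel: 0.4 × 0.15 / (π × 0.875²) = 0.024945. Accumulating E over each segment gives final E = 0.5341.

G0 X-3.50 Y0.00 Z1.20
G1 X-2.47 Y-2.47 E0.0668
G1 X0.00 Y-3.50 E0.1335
G1 X2.47 Y-2.47 E0.2003
G1 X3.50 Y0.00 E0.2670
G1 X2.47 Y2.47 E0.3338
G1 X0.00 Y3.50 E0.4005
G1 X-2.47 Y2.47 E0.4673
G1 X-3.50 Y0.00 E0.5341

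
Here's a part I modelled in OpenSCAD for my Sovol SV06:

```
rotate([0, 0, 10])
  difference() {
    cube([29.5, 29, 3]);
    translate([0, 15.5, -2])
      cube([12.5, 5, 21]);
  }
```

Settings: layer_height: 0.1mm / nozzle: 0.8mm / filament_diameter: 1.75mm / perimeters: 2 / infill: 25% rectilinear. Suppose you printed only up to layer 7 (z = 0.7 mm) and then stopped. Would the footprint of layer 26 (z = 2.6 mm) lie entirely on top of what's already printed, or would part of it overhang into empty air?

Compare the two slices. At z = 0.7: the 29.5×29 cube contributes its full rectangle (area 855.50 mm²); the cube at (0, 15.5) is present — its section is the full 12.5×5 rectangle (area 62.50 mm²); Taking the first minus the rest: starting from the 29.5×29 cube (855.50 mm²), the 12.5×5 cube at (0, 15.5) lies inside it touching the edge (removes its full 62.50 mm²) — area = 793.00 mm²; (rotated 10° about Z; rotation is an isometry so areas/perimeters/island counts are preserved). At z = 2.6: the 29.5×29 cube contributes its full rectangle (area 855.50 mm²); the cube at (0, 15.5) (footprint 12.5×5) is included at this height (area 62.50 mm²); Taking the first minus the rest: starting from the 29.5×29 cube (855.50 mm²), the 12.5×5 cube at (0, 15.5) lies inside it touching the edge (removes its full 62.50 mm²) — area = 793.00 mm²; (whole slice rotated 10° about Z — lengths, areas and connectivity unchanged). Checking containment: the cross-section at z = 2.6 is a subset of the cross-section at z = 0.7.

entirely on top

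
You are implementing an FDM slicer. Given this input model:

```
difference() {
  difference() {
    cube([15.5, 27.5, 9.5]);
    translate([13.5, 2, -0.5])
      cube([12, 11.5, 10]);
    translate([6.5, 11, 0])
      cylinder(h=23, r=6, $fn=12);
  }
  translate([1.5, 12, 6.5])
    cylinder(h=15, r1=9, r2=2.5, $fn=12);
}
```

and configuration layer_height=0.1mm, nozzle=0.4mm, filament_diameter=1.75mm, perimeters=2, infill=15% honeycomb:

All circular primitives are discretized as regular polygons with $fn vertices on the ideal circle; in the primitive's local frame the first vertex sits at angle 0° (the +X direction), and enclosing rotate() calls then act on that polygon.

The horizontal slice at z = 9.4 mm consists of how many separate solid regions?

1

At z = 9.4 mm: the cube (footprint 15.5×27.5) is included at this height; the cube at (13.5, 2) (footprint 12×11.5) is included at this height; the cylinder at (6.5, 11): section is a regular 12-gon, circumradius r=6; After the difference (first − rest): starting from the 15.5×27.5 cube, the 12×11.5 cube at (13.5, 2) partially overlaps it — only the 23.00 mm² overlap (of its 138.00 mm²) is removed, clipping the outline; the r=6 cylinder at (6.5, 11) lies wholly inside it (removes its full 108.00 mm² and its 37.27 mm outline becomes a hole wall) — 1 connected region with 1 hole; the cone at (1.5, 12): at t=0.193 of its height the radius interpolates to r₁+(r₂−r₁)t = 7.743, giving a regular 12-gon of that circumradius; Subtracting the remaining from the first: starting from that combined region, the cone at (1.5, 12) partially overlaps it — only the 39.46 mm² overlap (of its 179.88 mm²) is removed, clipping the outline — 1 connected region. The result has 1 disconnected region.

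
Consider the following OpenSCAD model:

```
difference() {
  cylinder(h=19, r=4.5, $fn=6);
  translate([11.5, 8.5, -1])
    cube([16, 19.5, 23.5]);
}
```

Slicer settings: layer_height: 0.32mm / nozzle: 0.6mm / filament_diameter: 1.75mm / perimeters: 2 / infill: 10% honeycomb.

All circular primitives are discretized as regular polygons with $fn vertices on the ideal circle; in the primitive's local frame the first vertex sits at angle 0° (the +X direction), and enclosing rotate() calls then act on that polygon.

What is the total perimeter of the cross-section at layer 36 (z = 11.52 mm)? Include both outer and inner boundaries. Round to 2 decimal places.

27.00 mm

At z = 11.52 mm: the r=4.5 cylinder contributes a regular 6-gon of circumradius 4.5 (perimeter = 2·6·4.500·sin(180°/6) = 27.00 mm); the 16×19.5 cube at (11.5, 8.5) contributes its full rectangle (perimeter 71.00 mm); Subtracting the remaining from the first: starting from the r=4.5 cylinder, the 16×19.5 cube at (11.5, 8.5) misses the remaining region (no effect) — boundary = 27.00 mm. Overall, the cross-section is a single solid region. Total boundary length (outer) = 27.00 mm.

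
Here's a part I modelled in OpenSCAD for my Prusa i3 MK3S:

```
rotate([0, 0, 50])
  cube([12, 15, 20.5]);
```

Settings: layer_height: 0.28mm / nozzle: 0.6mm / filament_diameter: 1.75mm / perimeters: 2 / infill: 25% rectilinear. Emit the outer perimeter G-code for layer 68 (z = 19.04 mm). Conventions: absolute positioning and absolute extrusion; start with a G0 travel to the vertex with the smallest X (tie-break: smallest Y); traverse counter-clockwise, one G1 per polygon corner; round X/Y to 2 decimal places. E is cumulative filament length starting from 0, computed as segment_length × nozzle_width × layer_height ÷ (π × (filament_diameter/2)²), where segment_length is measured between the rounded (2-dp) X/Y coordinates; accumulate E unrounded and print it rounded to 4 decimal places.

At z = 19.04 mm: the 12×15 cube contributes its full rectangle; (rotated 50° about Z; rotation is an isometry so areas/perimeters/island counts are preserved). The outline is a single polygon with 4 vertices. Extrusion per mm of travel: 0.6 × 0.28 / (π × 0.875²) = 0.069846. Accumulating E over each segment gives final E = 3.7709.

G0 X-11.49 Y9.64 Z19.04
G1 X0.00 Y0.00 E1.0476
G1 X7.71 Y9.19 E1.8854
G1 X-3.78 Y18.83 E2.9330
G1 X-11.49 Y9.64 E3.7709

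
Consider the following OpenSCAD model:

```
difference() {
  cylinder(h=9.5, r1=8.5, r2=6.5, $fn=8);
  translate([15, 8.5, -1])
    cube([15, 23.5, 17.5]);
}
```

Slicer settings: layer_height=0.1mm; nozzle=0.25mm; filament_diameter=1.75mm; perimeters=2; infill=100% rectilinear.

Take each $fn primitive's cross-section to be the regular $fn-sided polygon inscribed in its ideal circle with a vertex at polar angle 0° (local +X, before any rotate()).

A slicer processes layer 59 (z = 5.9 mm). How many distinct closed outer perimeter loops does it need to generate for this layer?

1

At z = 5.9 mm: the cone contributes a regular 8-gon of circumradius 7.258 (interpolated between r1=8.5 and r2=6.5 at t=0.621); the cube at (15, 8.5) (footprint 15×23.5) is included at this height; Subtracting the remaining from the first: starting from the cone, the 15×23.5 cube at (15, 8.5) misses the remaining region (no effect) — 1 connected region. The result has 1 disconnected region.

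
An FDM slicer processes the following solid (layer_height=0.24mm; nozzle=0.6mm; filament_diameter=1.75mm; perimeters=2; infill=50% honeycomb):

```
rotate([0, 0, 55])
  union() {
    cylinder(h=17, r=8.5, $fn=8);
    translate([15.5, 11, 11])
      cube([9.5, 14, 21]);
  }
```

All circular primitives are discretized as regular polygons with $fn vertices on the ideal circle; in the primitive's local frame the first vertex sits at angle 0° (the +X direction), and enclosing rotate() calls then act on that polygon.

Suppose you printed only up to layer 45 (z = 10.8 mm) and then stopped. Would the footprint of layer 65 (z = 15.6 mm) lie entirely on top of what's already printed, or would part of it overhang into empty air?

Compare the two slices. At z = 10.8: the r=8.5 cylinder contributes a regular 8-gon of circumradius 8.5 (area = (8/2)·8.500²·sin(360°/8) = 204.35 mm²); the cube at (15.5, 11) is not intersected at this z (z outside [11, 32]); Merging all regions: only the r=8.5 cylinder is present, so the union is just that shape — area = 204.35 mm²; (rotated 55° about Z; rotation is an isometry so areas/perimeters/island counts are preserved). At z = 15.6: the cylinder: section is a regular 8-gon, circumradius r=8.5 (area = (8/2)·8.500²·sin(360°/8) = 204.35 mm²); the cube at (15.5, 11) is present — its section is the full 9.5×14 rectangle (area 133.00 mm²); Combining (union): the 2 present regions are separate (no shared area or edge), so areas and boundary lengths simply add and each stays a separate island — area = 337.35 mm²; (whole slice rotated 55° about Z — lengths, areas and connectivity unchanged). Checking containment: at z = 15.6 the cross-section extends beyond the z = 10.8 cross-section by about 133.00 mm².

part overhangs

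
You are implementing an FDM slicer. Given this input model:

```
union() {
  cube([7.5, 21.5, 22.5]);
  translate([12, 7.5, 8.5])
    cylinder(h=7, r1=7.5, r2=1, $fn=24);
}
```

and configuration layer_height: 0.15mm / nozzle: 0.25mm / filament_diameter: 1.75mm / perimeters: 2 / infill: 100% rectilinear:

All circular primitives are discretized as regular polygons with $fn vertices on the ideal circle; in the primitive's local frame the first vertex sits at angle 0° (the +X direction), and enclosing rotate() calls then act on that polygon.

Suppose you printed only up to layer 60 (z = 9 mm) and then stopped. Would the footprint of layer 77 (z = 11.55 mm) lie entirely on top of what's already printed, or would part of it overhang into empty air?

entirely on top

Compare the two slices. At z = 9: the cube is present — its section is the full 7.5×21.5 rectangle (area 161.25 mm²); the cone at (12, 7.5) contributes a regular 24-gon of circumradius 7.036 (interpolated between r1=7.5 and r2=1 at t=0.071) (area = (24/2)·7.036²·sin(360°/24) = 153.74 mm²); Combining (union): the regions partially overlap — summed areas 314.99 mm² minus the doubly-counted overlap 18.58 mm² gives 296.41 mm² — area = 296.41 mm². At z = 11.55: the cube (footprint 7.5×21.5) is included at this height (area 161.25 mm²); the cone at (12, 7.5) contributes a regular 24-gon of circumradius 4.668 (interpolated between r1=7.5 and r2=1 at t=0.436) (area = (24/2)·4.668²·sin(360°/24) = 67.67 mm²); Merging all regions: the regions partially overlap — summed areas 228.92 mm² minus the doubly-counted overlap 0.21 mm² gives 228.71 mm² — area = 228.71 mm². Checking containment: the cross-section at z = 11.55 is a subset of the cross-section at z = 9.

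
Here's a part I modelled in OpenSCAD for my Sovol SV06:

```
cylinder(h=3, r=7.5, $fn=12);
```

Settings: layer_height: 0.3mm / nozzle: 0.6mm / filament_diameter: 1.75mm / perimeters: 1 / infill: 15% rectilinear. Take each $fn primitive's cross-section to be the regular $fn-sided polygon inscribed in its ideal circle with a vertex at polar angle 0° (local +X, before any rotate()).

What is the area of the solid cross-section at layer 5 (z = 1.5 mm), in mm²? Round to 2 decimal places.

At z = 1.5 mm: the cylinder: section is a regular 12-gon, circumradius r=7.5 (area = (12/2)·7.500²·sin(360°/12) = 168.75 mm²). Overall, the cross-section is a single solid region. Net area = 168.75 mm².

168.75 mm²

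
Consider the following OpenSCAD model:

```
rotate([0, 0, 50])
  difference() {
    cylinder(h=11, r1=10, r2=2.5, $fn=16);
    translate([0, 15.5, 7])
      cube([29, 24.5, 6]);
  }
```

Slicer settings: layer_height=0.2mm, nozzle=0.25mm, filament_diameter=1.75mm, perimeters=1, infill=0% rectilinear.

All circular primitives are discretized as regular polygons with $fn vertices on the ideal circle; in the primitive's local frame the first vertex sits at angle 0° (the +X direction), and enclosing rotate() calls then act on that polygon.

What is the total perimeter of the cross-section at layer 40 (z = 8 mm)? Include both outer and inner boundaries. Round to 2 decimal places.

28.38 mm

At z = 8 mm: the cone contributes a regular 16-gon of circumradius 4.545 (interpolated between r1=10 and r2=2.5 at t=0.727) (perimeter = 2·16·4.545·sin(180°/16) = 28.38 mm); the 29×24.5 cube at (0, 15.5) contributes its full rectangle (perimeter 107.00 mm); Taking the first minus the rest: starting from the cone, the 29×24.5 cube at (0, 15.5) misses the remaining region (no effect) — boundary = 28.38 mm; (whole slice rotated 50° about Z — lengths, areas and connectivity unchanged). Overall, the cross-section is a single solid region. Total boundary length (outer) = 28.38 mm.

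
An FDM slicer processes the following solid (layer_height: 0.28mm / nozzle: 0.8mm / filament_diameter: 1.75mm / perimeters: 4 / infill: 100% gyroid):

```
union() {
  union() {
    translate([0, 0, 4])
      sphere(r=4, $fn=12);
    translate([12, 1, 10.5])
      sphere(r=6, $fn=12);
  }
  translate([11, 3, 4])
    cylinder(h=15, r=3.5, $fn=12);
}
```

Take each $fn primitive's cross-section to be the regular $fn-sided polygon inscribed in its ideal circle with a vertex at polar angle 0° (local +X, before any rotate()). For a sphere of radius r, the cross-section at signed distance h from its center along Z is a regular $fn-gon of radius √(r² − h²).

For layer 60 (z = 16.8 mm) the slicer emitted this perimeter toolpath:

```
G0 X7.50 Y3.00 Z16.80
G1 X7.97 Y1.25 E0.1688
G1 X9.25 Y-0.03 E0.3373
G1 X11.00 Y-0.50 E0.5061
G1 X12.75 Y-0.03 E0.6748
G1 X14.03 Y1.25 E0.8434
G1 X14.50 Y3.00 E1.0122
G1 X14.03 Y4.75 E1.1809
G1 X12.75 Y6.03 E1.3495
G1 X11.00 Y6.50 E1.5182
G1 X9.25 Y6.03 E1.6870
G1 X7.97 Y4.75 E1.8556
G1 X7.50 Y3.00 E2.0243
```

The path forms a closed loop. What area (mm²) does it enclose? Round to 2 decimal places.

Apply the shoelace formula to the sequence of (X, Y) vertices; enclosed area = 36.74 mm².

36.74 mm²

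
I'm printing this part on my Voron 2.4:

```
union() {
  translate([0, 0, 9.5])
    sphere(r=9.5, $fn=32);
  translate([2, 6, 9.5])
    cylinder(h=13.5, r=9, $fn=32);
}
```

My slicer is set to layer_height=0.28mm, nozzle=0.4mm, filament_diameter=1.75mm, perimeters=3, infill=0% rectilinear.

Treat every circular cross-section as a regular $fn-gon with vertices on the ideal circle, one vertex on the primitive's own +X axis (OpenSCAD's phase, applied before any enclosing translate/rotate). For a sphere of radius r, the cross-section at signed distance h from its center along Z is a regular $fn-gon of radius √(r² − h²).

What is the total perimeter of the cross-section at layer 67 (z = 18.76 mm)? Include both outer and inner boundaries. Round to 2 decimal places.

56.46 mm

At z = 18.76 mm: the r=9.5 sphere contributes a regular 32-gon of circumradius √(9.5²−9.26²) = 2.122 (perimeter = 2·32·2.122·sin(180°/32) = 13.31 mm); the cylinder at (2, 6): section is a regular 32-gon, circumradius r=9 (perimeter = 2·32·9.000·sin(180°/32) = 56.46 mm); Merging all regions: the r=9.5 sphere lies entirely inside the r=9 cylinder at (2, 6), so the union is just the r=9 cylinder at (2, 6) — boundary = 56.46 mm. Overall, the cross-section is a single solid region. Total boundary length (outer) = 56.46 mm.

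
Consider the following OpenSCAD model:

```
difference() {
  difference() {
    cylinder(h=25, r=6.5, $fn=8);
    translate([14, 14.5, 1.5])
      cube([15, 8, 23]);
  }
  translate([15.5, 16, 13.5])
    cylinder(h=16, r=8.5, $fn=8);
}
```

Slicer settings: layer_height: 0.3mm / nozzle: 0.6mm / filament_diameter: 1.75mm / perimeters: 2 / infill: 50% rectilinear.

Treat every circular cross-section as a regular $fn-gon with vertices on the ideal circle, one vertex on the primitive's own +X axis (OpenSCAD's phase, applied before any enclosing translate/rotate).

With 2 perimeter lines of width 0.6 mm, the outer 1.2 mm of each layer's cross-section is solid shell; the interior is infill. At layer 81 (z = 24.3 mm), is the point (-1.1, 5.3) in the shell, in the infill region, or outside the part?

At z = 24.3 mm: the r=6.5 cylinder contributes a regular 8-gon of circumradius 6.5; the cube at (14, 14.5) (footprint 15×8) is included at this height; After the difference (first − rest): starting from the r=6.5 cylinder, the 15×8 cube at (14, 14.5) misses the remaining region (no effect) — 1 connected region; the cylinder at (15.5, 16): section is a regular 8-gon, circumradius r=8.5; Taking the first minus the rest: starting from that combined region, the r=8.5 cylinder at (15.5, 16) misses the remaining region (no effect) — 1 connected region. Overall, the cross-section is a single solid region. The nearest boundary edge runs (-4.60, 4.60)→(0.00, 6.50); distance from the point to it = 0.69 mm. The point is inside the cross-section, 0.69 mm from the nearest boundary — within the 1.2 mm shell band (2 × 0.6).

shell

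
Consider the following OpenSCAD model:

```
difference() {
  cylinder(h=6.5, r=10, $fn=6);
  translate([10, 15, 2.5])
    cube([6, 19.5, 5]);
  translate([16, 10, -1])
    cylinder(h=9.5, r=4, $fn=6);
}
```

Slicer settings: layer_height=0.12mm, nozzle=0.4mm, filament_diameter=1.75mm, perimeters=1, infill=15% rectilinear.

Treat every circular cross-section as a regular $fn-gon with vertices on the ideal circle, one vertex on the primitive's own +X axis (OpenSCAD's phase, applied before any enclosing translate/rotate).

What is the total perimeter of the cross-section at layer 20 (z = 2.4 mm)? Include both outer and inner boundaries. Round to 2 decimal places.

60.00 mm

At z = 2.4 mm: the r=10 cylinder gives a regular 6-gon of circumradius 10 (constant along its height) (perimeter = 2·6·10.000·sin(180°/6) = 60.00 mm); the cube at (10, 15) does not reach this height (z outside [2.5, 7.5]); the r=4 cylinder at (16, 10) contributes a regular 6-gon of circumradius 4 (perimeter = 2·6·4.000·sin(180°/6) = 24.00 mm); Subtracting the remaining from the first: starting from the r=10 cylinder, the r=4 cylinder at (16, 10) misses the remaining region (no effect) — boundary = 60.00 mm. Overall, the cross-section is a single solid region. Total boundary length (outer) = 60.00 mm.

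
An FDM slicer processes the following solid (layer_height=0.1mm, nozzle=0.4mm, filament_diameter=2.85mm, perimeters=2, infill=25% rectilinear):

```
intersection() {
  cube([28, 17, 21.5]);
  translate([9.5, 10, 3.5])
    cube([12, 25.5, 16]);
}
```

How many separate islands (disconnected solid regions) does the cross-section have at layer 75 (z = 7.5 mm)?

At z = 7.5 mm: the 28×17 cube contributes its full rectangle; the cube at (9.5, 10) is present — its section is the full 12×25.5 rectangle; Taking the intersection: the 12×25.5 cube at (9.5, 10) partially overlaps the 28×17 cube; clipping to the common part keeps 84.00 mm² — 1 connected region. Overall, the cross-section is a single solid region. Island count = 1.

1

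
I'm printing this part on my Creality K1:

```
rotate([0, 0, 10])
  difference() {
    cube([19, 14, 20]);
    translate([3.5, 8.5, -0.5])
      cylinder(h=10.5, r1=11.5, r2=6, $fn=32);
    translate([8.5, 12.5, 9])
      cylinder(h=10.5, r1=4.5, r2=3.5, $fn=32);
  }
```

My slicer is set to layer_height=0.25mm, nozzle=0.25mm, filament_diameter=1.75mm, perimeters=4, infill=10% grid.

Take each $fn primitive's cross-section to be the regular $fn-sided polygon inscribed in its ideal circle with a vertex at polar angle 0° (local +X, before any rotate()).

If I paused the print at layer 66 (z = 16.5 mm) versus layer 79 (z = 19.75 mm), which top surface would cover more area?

layer 79 (z = 19.75 mm)

Layer 66 (z = 16.5): the cube is present — its section is the full 19×14 rectangle (area 266.00 mm²); the cone at (3.5, 8.5) is absent (z outside [-0.5, 10]); the cone at (8.5, 12.5): at t=0.714 of its height the radius interpolates to r₁+(r₂−r₁)t = 3.786, giving a regular 32-gon of that circumradius (area = (32/2)·3.786²·sin(360°/32) = 44.74 mm²); Taking the first minus the rest: starting from the 19×14 cube (266.00 mm²), the cone at (8.5, 12.5) partially overlaps it — only the 33.38 mm² overlap (of its 44.74 mm²) is removed, clipping the outline — area = 232.62 mm²; (rotated 10° about Z; rotation is an isometry so areas/perimeters/island counts are preserved). So its area = 232.62 mm². Layer 79 (z = 19.75): the cube is present — its section is the full 19×14 rectangle (area 266.00 mm²); the cone at (3.5, 8.5) does not reach this height (z outside [-0.5, 10]); the cone at (8.5, 12.5) is not intersected at this z (z outside [9, 19.5]); Taking the first minus the rest: none of the subtracted shapes is present at this height, so the 19×14 cube is unchanged — area = 266.00 mm²; (rotated 10° about Z; rotation is an isometry so areas/perimeters/island counts are preserved). So its area = 266.00 mm². Layer 79 is larger (266.00 vs 232.62 mm²).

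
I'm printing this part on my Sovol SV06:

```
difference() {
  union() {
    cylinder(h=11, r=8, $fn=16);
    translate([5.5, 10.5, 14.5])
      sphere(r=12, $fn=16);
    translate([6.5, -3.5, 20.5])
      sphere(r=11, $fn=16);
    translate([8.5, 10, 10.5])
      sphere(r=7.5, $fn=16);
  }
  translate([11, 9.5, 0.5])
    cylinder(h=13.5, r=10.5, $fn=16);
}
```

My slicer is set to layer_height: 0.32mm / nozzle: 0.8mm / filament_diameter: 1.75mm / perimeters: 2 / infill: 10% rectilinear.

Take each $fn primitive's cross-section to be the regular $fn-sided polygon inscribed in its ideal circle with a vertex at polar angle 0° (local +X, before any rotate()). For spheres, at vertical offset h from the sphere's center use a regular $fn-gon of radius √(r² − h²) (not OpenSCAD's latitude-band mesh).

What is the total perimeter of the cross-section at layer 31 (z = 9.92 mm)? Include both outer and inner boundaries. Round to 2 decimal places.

At z = 9.92 mm: the r=8 cylinder gives a regular 16-gon of circumradius 8 (constant along its height) (perimeter = 2·16·8.000·sin(180°/16) = 49.94 mm); the sphere at (5.5, 10.5): section is a regular 16-gon, circumradius = √(r²−h²) = √(12²−4.58²) = 11.092 (perimeter = 2·16·11.092·sin(180°/16) = 69.24 mm); the r=11 sphere at (6.5, -3.5) contributes a regular 16-gon of circumradius √(11²−10.58²) = 3.011 (perimeter = 2·16·3.011·sin(180°/16) = 18.79 mm); the r=7.5 sphere at (8.5, 10) slices to a regular 16-gon of circumradius 7.478 (√(r²−h²) with h=0.58 from center) (perimeter = 2·16·7.478·sin(180°/16) = 46.68 mm); Taking the union: the regions partially overlap (shared area 256.66 mm²), so the edge portions inside another operand are dropped and the merged outline is re-measured after clipping — boundary = 89.35 mm; the r=10.5 cylinder at (11, 9.5) gives a regular 16-gon of circumradius 10.5 (constant along its height) (perimeter = 2·16·10.500·sin(180°/16) = 65.55 mm); After the difference (first − rest): starting from the result so far, the r=10.5 cylinder at (11, 9.5) partially overlaps it — only the 238.72 mm² overlap (of its 337.53 mm²) is removed, clipping the outline — boundary = 92.20 mm. Overall, the cross-section is a single solid region. Total boundary length (outer) = 92.20 mm.

92.20 mm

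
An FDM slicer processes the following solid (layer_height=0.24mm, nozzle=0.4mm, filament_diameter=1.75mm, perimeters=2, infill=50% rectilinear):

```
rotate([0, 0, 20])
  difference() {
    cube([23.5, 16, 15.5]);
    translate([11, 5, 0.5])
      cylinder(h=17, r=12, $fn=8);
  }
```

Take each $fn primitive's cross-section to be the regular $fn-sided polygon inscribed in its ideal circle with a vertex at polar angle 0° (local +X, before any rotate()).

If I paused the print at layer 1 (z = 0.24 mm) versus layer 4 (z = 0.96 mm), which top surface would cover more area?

layer 1 (z = 0.24 mm)

Layer 1 (z = 0.24): the cube (footprint 23.5×16) is included at this height (area 376.00 mm²); the cylinder at (11, 5) is absent (z outside [0.5, 17.5]); Taking the first minus the rest: none of the subtracted shapes is present at this height, so the 23.5×16 cube is unchanged — area = 376.00 mm²; (whole slice rotated 20° about Z — lengths, areas and connectivity unchanged). So its area = 376.00 mm². Layer 4 (z = 0.96): the cube (footprint 23.5×16) is included at this height (area 376.00 mm²); the r=12 cylinder at (11, 5) contributes a regular 8-gon of circumradius 12 (area = (8/2)·12.000²·sin(360°/8) = 407.29 mm²); Subtracting the remaining from the first: starting from the 23.5×16 cube (376.00 mm²), the r=12 cylinder at (11, 5) partially overlaps it — only the 308.46 mm² overlap (of its 407.29 mm²) is removed, clipping the outline — area = 67.54 mm²; (rotated 20° about Z; rotation is an isometry so areas/perimeters/island counts are preserved). So its area = 67.54 mm². Layer 1 is larger (376.00 vs 67.54 mm²).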